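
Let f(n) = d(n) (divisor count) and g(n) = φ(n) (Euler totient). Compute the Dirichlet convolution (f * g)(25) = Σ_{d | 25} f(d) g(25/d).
(d * φ)(25) = 31

Divisors of 25: [1, 5, 25]. For each d | 25:
  d = 1: d(1) · φ(25/1) = 1 · 20 = 20
  d = 5: d(5) · φ(25/5) = 2 · 4 = 8
  d = 25: d(25) · φ(25/25) = 3 · 1 = 3
Summing: (d * φ)(25) = 20 + 8 + 3 = 31.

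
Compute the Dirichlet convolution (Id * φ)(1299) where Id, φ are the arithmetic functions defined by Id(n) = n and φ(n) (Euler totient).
(Id * φ)(1299) = 4325

Divisors of 1299: [1, 3, 433, 1299]. For each d | 1299:
  d = 1: Id(1) · φ(1299/1) = 1 · 864 = 864
  d = 3: Id(3) · φ(1299/3) = 3 · 432 = 1296
  d = 433: Id(433) · φ(1299/433) = 433 · 2 = 866
  d = 1299: Id(1299) · φ(1299/1299) = 1299 · 1 = 1299
Summing: (Id * φ)(1299) = 864 + 1296 + 866 + 1299 = 4325.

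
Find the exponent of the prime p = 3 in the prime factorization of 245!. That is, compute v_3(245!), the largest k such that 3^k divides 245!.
v_3(245!) = 121

Legendre's formula: v_p(n!) = Σ_{k ≥ 1} ⌊n / p^k⌋. For p = 3, n = 245, the terms are:
  ⌊245/3^1⌋ = ⌊245/3⌋ = 81
  ⌊245/3^2⌋ = ⌊245/9⌋ = 27
  ⌊245/3^3⌋ = ⌊245/27⌋ = 9
  ⌊245/3^4⌋ = ⌊245/81⌋ = 3
  ⌊245/3^5⌋ = ⌊245/243⌋ = 1
(the next term ⌊245/3^6⌋ = 0, terminating the sum). Summing: v_3(245!) = 81 + 27 + 9 + 3 + 1 = 121.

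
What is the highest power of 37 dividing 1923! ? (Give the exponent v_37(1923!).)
v_37(1923!) = 52

Legendre's formula: v_p(n!) = Σ_{k ≥ 1} ⌊n / p^k⌋. For p = 37, n = 1923, the terms are:
  ⌊1923/37^1⌋ = ⌊1923/37⌋ = 51
  ⌊1923/37^2⌋ = ⌊1923/1369⌋ = 1
(the next term ⌊1923/37^3⌋ = 0, terminating the sum). Summing: v_37(1923!) = 51 + 1 = 52.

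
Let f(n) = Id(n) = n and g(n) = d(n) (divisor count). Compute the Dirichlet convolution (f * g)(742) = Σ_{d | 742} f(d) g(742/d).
(Id * d)(742) = 1980

Divisors of 742: [1, 2, 7, 14, 53, 106, 371, 742]. For each d | 742:
  d = 1: Id(1) · d(742/1) = 1 · 8 = 8
  d = 2: Id(2) · d(742/2) = 2 · 4 = 8
  d = 7: Id(7) · d(742/7) = 7 · 4 = 28
  d = 14: Id(14) · d(742/14) = 14 · 2 = 28
  d = 53: Id(53) · d(742/53) = 53 · 4 = 212
  d = 106: Id(106) · d(742/106) = 106 · 2 = 212
  d = 371: Id(371) · d(742/371) = 371 · 2 = 742
  d = 742: Id(742) · d(742/742) = 742 · 1 = 742
Summing: (Id * d)(742) = 8 + 8 + 28 + 28 + 212 + 212 + 742 + 742 = 1980.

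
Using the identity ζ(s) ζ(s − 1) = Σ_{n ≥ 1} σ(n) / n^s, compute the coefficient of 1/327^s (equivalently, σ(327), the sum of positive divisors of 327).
σ(327) = 440

In the product (Σ m^0/m^s)(Σ k / k^s) = Σ (Σ_{d | n} d) / n^s, the coefficient of 1/n^s is σ(n) = Σ_{d | n} d. For n = 327, divisors are [1, 3, 109, 327]; summing: σ(327) = 440.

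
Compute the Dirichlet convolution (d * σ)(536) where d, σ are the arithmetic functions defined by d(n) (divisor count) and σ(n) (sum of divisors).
(d * σ)(536) = 2940

Divisors of 536: [1, 2, 4, 8, 67, 134, 268, 536]. For each d | 536:
  d = 1: d(1) · σ(536/1) = 1 · 1020 = 1020
  d = 2: d(2) · σ(536/2) = 2 · 476 = 952
  d = 4: d(4) · σ(536/4) = 3 · 204 = 612
  d = 8: d(8) · σ(536/8) = 4 · 68 = 272
  d = 67: d(67) · σ(536/67) = 2 · 15 = 30
  d = 134: d(134) · σ(536/134) = 4 · 7 = 28
  d = 268: d(268) · σ(536/268) = 6 · 3 = 18
  d = 536: d(536) · σ(536/536) = 8 · 1 = 8
Summing: (d * σ)(536) = 1020 + 952 + 612 + 272 + 30 + 28 + 18 + 8 = 2940.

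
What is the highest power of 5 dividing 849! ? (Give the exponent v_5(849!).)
v_5(849!) = 209

Legendre's formula: v_p(n!) = Σ_{k ≥ 1} ⌊n / p^k⌋. For p = 5, n = 849, the terms are:
  ⌊849/5^1⌋ = ⌊849/5⌋ = 169
  ⌊849/5^2⌋ = ⌊849/25⌋ = 33
  ⌊849/5^3⌋ = ⌊849/125⌋ = 6
  ⌊849/5^4⌋ = ⌊849/625⌋ = 1
(the next term ⌊849/5^5⌋ = 0, terminating the sum). Summing: v_5(849!) = 169 + 33 + 6 + 1 = 209.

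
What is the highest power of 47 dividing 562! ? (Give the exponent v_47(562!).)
v_47(562!) = 11

Legendre's formula: v_p(n!) = Σ_{k ≥ 1} ⌊n / p^k⌋. For p = 47, n = 562, the terms are:
  ⌊562/47^1⌋ = ⌊562/47⌋ = 11
(the next term ⌊562/47^2⌋ = 0, terminating the sum). Summing: v_47(562!) = 11 = 11.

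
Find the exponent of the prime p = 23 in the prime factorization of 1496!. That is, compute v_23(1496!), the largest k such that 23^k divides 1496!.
v_23(1496!) = 67

Legendre's formula: v_p(n!) = Σ_{k ≥ 1} ⌊n / p^k⌋. For p = 23, n = 1496, the terms are:
  ⌊1496/23^1⌋ = ⌊1496/23⌋ = 65
  ⌊1496/23^2⌋ = ⌊1496/529⌋ = 2
(the next term ⌊1496/23^3⌋ = 0, terminating the sum). Summing: v_23(1496!) = 65 + 2 = 67.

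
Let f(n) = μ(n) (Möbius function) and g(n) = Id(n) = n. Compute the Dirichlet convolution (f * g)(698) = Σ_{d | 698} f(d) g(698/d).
(μ * Id)(698) = 348

Divisors of 698: [1, 2, 349, 698]. For each d | 698:
  d = 1: μ(1) · Id(698/1) = 1 · 698 = 698
  d = 2: μ(2) · Id(698/2) = -1 · 349 = -349
  d = 349: μ(349) · Id(698/349) = -1 · 2 = -2
  d = 698: μ(698) · Id(698/698) = 1 · 1 = 1
Summing: (μ * Id)(698) = 698 + -349 + -2 + 1 = 348.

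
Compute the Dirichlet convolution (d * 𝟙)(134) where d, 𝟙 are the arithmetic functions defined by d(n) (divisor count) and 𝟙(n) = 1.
(d * 𝟙)(134) = 9

Divisors of 134: [1, 2, 67, 134]. For each d | 134:
  d = 1: d(1) · 𝟙(134/1) = 1 · 1 = 1
  d = 2: d(2) · 𝟙(134/2) = 2 · 1 = 2
  d = 67: d(67) · 𝟙(134/67) = 2 · 1 = 2
  d = 134: d(134) · 𝟙(134/134) = 4 · 1 = 4
Summing: (d * 𝟙)(134) = 1 + 2 + 2 + 4 = 9.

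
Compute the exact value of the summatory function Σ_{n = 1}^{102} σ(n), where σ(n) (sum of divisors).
Σ_{n ≤ 102} σ(n) = 8617

Compute σ(n) for each 1 ≤ n ≤ 102: σ(1) = 1, σ(2) = 3, σ(3) = 4, σ(4) = 7, σ(5) = 6, σ(6) = 12, σ(7) = 8, σ(8) = 15, σ(9) = 13, σ(10) = 18, σ(11) = 12, σ(12) = 28, σ(13) = 14, σ(14) = 24, σ(15) = 24, σ(16) = 31, σ(17) = 18, σ(18) = 39, σ(19) = 20, σ(20) = 42, σ(21) = 32, σ(22) = 36, σ(23) = 24, σ(24) = 60, σ(25) = 31, σ(26) = 42, σ(27) = 40, σ(28) = 56, σ(29) = 30, σ(30) = 72, σ(31) = 32, σ(32) = 63, σ(33) = 48, σ(34) = 54, σ(35) = 48, σ(36) = 91, σ(37) = 38, σ(38) = 60, σ(39) = 56, σ(40) = 90, σ(41) = 42, σ(42) = 96, σ(43) = 44, σ(44) = 84, σ(45) = 78, σ(46) = 72, σ(47) = 48, σ(48) = 124, σ(49) = 57, σ(50) = 93, σ(51) = 72, σ(52) = 98, σ(53) = 54, σ(54) = 120, σ(55) = 72, σ(56) = 120, σ(57) = 80, σ(58) = 90, σ(59) = 60, σ(60) = 168, σ(61) = 62, σ(62) = 96, σ(63) = 104, σ(64) = 127, σ(65) = 84, σ(66) = 144, σ(67) = 68, σ(68) = 126, σ(69) = 96, σ(70) = 144, σ(71) = 72, σ(72) = 195, σ(73) = 74, σ(74) = 114, σ(75) = 124, σ(76) = 140, σ(77) = 96, σ(78) = 168, σ(79) = 80, σ(80) = 186, σ(81) = 121, σ(82) = 126, σ(83) = 84, σ(84) = 224, σ(85) = 108, σ(86) = 132, σ(87) = 120, σ(88) = 180, σ(89) = 90, σ(90) = 234, σ(91) = 112, σ(92) = 168, σ(93) = 128, σ(94) = 144, σ(95) = 120, σ(96) = 252, σ(97) = 98, σ(98) = 171, σ(99) = 156, σ(100) = 217, σ(101) = 102, σ(102) = 216. Summing all 102 values: 8617. (Average order: Σ_{n ≤ x} σ(n) ~ (π²/12) x². For x = 102, (π²/12)·102² ≈ 8556.95.)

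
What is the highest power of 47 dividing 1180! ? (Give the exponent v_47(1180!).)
v_47(1180!) = 25

Legendre's formula: v_p(n!) = Σ_{k ≥ 1} ⌊n / p^k⌋. For p = 47, n = 1180, the terms are:
  ⌊1180/47^1⌋ = ⌊1180/47⌋ = 25
(the next term ⌊1180/47^2⌋ = 0, terminating the sum). Summing: v_47(1180!) = 25 = 25.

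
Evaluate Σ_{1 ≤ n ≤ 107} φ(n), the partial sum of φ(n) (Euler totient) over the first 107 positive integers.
Σ_{n ≤ 107} φ(n) = 3532

Compute φ(n) for each 1 ≤ n ≤ 107: φ(1) = 1, φ(2) = 1, φ(3) = 2, φ(4) = 2, φ(5) = 4, φ(6) = 2, φ(7) = 6, φ(8) = 4, φ(9) = 6, φ(10) = 4, φ(11) = 10, φ(12) = 4, φ(13) = 12, φ(14) = 6, φ(15) = 8, φ(16) = 8, φ(17) = 16, φ(18) = 6, φ(19) = 18, φ(20) = 8, φ(21) = 12, φ(22) = 10, φ(23) = 22, φ(24) = 8, φ(25) = 20, φ(26) = 12, φ(27) = 18, φ(28) = 12, φ(29) = 28, φ(30) = 8, φ(31) = 30, φ(32) = 16, φ(33) = 20, φ(34) = 16, φ(35) = 24, φ(36) = 12, φ(37) = 36, φ(38) = 18, φ(39) = 24, φ(40) = 16, φ(41) = 40, φ(42) = 12, φ(43) = 42, φ(44) = 20, φ(45) = 24, φ(46) = 22, φ(47) = 46, φ(48) = 16, φ(49) = 42, φ(50) = 20, φ(51) = 32, φ(52) = 24, φ(53) = 52, φ(54) = 18, φ(55) = 40, φ(56) = 24, φ(57) = 36, φ(58) = 28, φ(59) = 58, φ(60) = 16, φ(61) = 60, φ(62) = 30, φ(63) = 36, φ(64) = 32, φ(65) = 48, φ(66) = 20, φ(67) = 66, φ(68) = 32, φ(69) = 44, φ(70) = 24, φ(71) = 70, φ(72) = 24, φ(73) = 72, φ(74) = 36, φ(75) = 40, φ(76) = 36, φ(77) = 60, φ(78) = 24, φ(79) = 78, φ(80) = 32, φ(81) = 54, φ(82) = 40, φ(83) = 82, φ(84) = 24, φ(85) = 64, φ(86) = 42, φ(87) = 56, φ(88) = 40, φ(89) = 88, φ(90) = 24, φ(91) = 72, φ(92) = 44, φ(93) = 60, φ(94) = 46, φ(95) = 72, φ(96) = 32, φ(97) = 96, φ(98) = 42, φ(99) = 60, φ(100) = 40, φ(101) = 100, φ(102) = 32, φ(103) = 102, φ(104) = 48, φ(105) = 48, φ(106) = 52, φ(107) = 106. Summing all 107 values: 3532. (Average order: Σ_{n ≤ x} φ(n) ~ (3/π²) x². For x = 107, (3/π²)·107² ≈ 3480.08.)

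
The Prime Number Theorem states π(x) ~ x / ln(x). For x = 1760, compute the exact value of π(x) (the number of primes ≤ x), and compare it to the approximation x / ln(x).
π(1760) = 274;  x/ln(x) ≈ 235.51;  relative error ≈ 14.05%.

Directly count primes up to 1760: π(1760) = 274. The PNT approximation gives 1760/ln(1760) ≈ 1760/7.47307 ≈ 235.51. Relative error (π(x) − x/ln(x)) / π(x) ≈ 14.05%; the approximation is known to undercount slightly (Li(x) is a better estimate).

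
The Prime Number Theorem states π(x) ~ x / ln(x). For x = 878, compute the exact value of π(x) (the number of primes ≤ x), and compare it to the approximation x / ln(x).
π(878) = 151;  x/ln(x) ≈ 129.54;  relative error ≈ 14.21%.

Directly count primes up to 878: π(878) = 151. The PNT approximation gives 878/ln(878) ≈ 878/6.77765 ≈ 129.54. Relative error (π(x) − x/ln(x)) / π(x) ≈ 14.21%; the approximation is known to undercount slightly (Li(x) is a better estimate).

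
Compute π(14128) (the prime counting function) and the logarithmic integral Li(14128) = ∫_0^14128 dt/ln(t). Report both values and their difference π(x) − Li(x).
π(14128) = 1663;  Li(14128) ≈ 1685.66;  π(x) − Li(x) ≈ -22.66.

Direct count of primes ≤ 14128 gives π(14128) = 1663. Numerical evaluation of the logarithmic integral gives Li(14128) ≈ 1685.66. The difference π(x) − Li(x) ≈ -22.66 is typically negative for small/moderate x (Li(x) overestimates), though Littlewood's theorem shows this sign changes infinitely often.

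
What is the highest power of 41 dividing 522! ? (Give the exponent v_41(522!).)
v_41(522!) = 12

Legendre's formula: v_p(n!) = Σ_{k ≥ 1} ⌊n / p^k⌋. For p = 41, n = 522, the terms are:
  ⌊522/41^1⌋ = ⌊522/41⌋ = 12
(the next term ⌊522/41^2⌋ = 0, terminating the sum). Summing: v_41(522!) = 12 = 12.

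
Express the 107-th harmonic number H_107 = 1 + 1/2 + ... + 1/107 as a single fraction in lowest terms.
H_107 = 81560682312293522125469128981858530591444536467/15521442759214556458772607587176753329489754560

Direct summation: H_107 = 1 + 1/2 + ... + 1/107. The least common denominator is lcm(1, ..., 107) = 77607213796072782293863037935883766647448772800; over this denominator the numerator is 77607213796072782293863037935883766647448772800 + 38803606898036391146931518967941883323724386400 + 25869071265357594097954345978627922215816257600 + 19401803449018195573465759483970941661862193200 + 15521442759214556458772607587176753329489754560 + 12934535632678797048977172989313961107908128800 + 11086744828010397470551862562269109521064110400 + 9700901724509097786732879741985470830931096600 + 8623023755119198032651448659542640738605419200 + 7760721379607278229386303793588376664744877280 + 7055201254188434753987548903262160604313524800 + 6467267816339398524488586494656980553954064400 + 5969785676620983253374079841221828203649905600 + 5543372414005198735275931281134554760532055200 + 5173814253071518819590869195725584443163251520 + 4850450862254548893366439870992735415465548300 + 4565130223298398958462531643287280391026398400 + 4311511877559599016325724329771320369302709600 + 4084590199793304331255949365046514034076251200 + 3880360689803639114693151896794188332372438640 + 3695581609336799156850620854089703173688036800 + 3527600627094217376993774451631080302156762400 + 3374226686785773143211436431994946375976033600 + 3233633908169699262244293247328490276977032200 + 3104288551842911291754521517435350665897950912 + 2984892838310491626687039920610914101824952800 + 2874341251706399344217149553180880246201806400 + 2771686207002599367637965640567277380266027600 + 2676110820554233872202173721927026436118923200 + 2586907126535759409795434597862792221581625760 + 2503458509550734912705259288254315053143508800 + 2425225431127274446683219935496367707732774150 + 2351733751396144917995849634420720201437841600 + 2282565111649199479231265821643640195513199200 + 2217348965602079494110372512453821904212822080 + 2155755938779799508162862164885660184651354800 + 2097492264758723845780082106375236936417534400 + 2042295099896652165627974682523257017038125600 + 1989928558873661084458026613740609401216635200 + 1940180344901819557346575948397094166186219320 + 1892858873074945909606415559411799186523140800 + 1847790804668399578425310427044851586844018400 + 1804818925490064704508442742694971317382529600 + 1763800313547108688496887225815540151078381200 + 1724604751023839606530289731908528147721083840 + 1687113343392886571605718215997473187988016800 + 1651217314810059197741766764593271630796782400 + 1616816954084849631122146623664245138488516100 + 1583820689715771067221694651752729931580587200 + 1552144275921455645877260758717675332948975456 + 1521710074432799652820843881095760130342132800 + 1492446419155245813343519960305457050912476400 + 1464287052756090231959679961054410691461297600 + 1437170625853199672108574776590440123100903200 + 1411040250837686950797509780652432120862704960 + 1385843103501299683818982820283638690133013800 + 1361530066597768110418649788348838011358750400 + 1338055410277116936101086860963513218059461600 + 1315376505018182750743441320947182485549979200 + 1293453563267879704897717298931396110790812880 + 1272249406492996431046935048129242076187684800 + 1251729254775367456352629644127157526571754400 + 1231860536445599718950206951363234391229345600 + 1212612715563637223341609967748183853866387075 + 1193957135324196650674815968244365640729981120 + 1175866875698072458997924817210360100718920800 + 1158316623821981825281537879640056218618638400 + 1141282555824599739615632910821820097756599600 + 1124742228928591047737145477331648791992011200 + 1108674482801039747055186256226910952106411040 + 1093059349240461722448775182195546009118996800 + 1077877969389899754081431082442830092325677400 + 1063112517754421675258397779943613241745873600 + 1048746132379361922890041053187618468208767200 + 1034762850614303763918173839145116888632650304 + 1021147549948326082813987341261628508519062800 + 1007885893455490679141078414751737229187646400 + 994964279436830542229013306870304700608317600 + 982369794886997244226114404251693248701883200 + 970090172450909778673287974198547083093109660 + 958113750568799781405716517726960082067268800 + 946429436537472954803207779705899593261570400 + 935026672241840750528470336576912851174081600 + 923895402334199789212655213522425793422009200 + 913026044659679791692506328657456078205279680 + 902409462745032352254221371347485658691264800 + 892036940184744624067391240642342145372974400 + 881900156773554344248443612907770075539190600 + 871991166248008789818685819504311984802795200 + 862302375511919803265144865954264073860541920 + 852826525231569036196297120174546886235700800 + 843556671696443285802859107998736593994008400 + 834486169850244970901753096084771684381169600 + 825608657405029598870883382296635815398391200 + 816918039958660866251189873009302806815250240 + 808408477042424815561073311832122569244258050 + 800074369031678167977969463256533676777822400 + 791910344857885533610847325876364965790293600 + 783911250465381639331949878140240067145947200 + 776072137960727822938630379358837666474487728 + 768388255406661210830327108276076897499492800 + 760855037216399826410421940547880065171066400 + 753468095107502740717116873163920064538337600 + 746223209577622906671759980152728525456238200 + 739116321867359831370124170817940634737607360 + 732143526378045115979839980527205345730648800 + 725301063514698899942645214354053893901390400 = 407803411561467610627345644909292652957222682335, so H_107 = 407803411561467610627345644909292652957222682335/77607213796072782293863037935883766647448772800; reducing by gcd(407803411561467610627345644909292652957222682335, 77607213796072782293863037935883766647448772800) = 5 gives 81560682312293522125469128981858530591444536467/15521442759214556458772607587176753329489754560 ≈ 5.25471. (The PNT-adjacent estimate ln(107) + γ ≈ 5.25004 matches within O(1/n).)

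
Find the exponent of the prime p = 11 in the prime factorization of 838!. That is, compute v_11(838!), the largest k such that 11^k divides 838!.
v_11(838!) = 82

Legendre's formula: v_p(n!) = Σ_{k ≥ 1} ⌊n / p^k⌋. For p = 11, n = 838, the terms are:
  ⌊838/11^1⌋ = ⌊838/11⌋ = 76
  ⌊838/11^2⌋ = ⌊838/121⌋ = 6
(the next term ⌊838/11^3⌋ = 0, terminating the sum). Summing: v_11(838!) = 76 + 6 = 82.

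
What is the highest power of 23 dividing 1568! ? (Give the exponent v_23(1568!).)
v_23(1568!) = 70

Legendre's formula: v_p(n!) = Σ_{k ≥ 1} ⌊n / p^k⌋. For p = 23, n = 1568, the terms are:
  ⌊1568/23^1⌋ = ⌊1568/23⌋ = 68
  ⌊1568/23^2⌋ = ⌊1568/529⌋ = 2
(the next term ⌊1568/23^3⌋ = 0, terminating the sum). Summing: v_23(1568!) = 68 + 2 = 70.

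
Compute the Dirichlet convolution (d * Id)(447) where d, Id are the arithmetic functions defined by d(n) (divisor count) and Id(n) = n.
(d * Id)(447) = 755

Divisors of 447: [1, 3, 149, 447]. For each d | 447:
  d = 1: d(1) · Id(447/1) = 1 · 447 = 447
  d = 3: d(3) · Id(447/3) = 2 · 149 = 298
  d = 149: d(149) · Id(447/149) = 2 · 3 = 6
  d = 447: d(447) · Id(447/447) = 4 · 1 = 4
Summing: (d * Id)(447) = 447 + 298 + 6 + 4 = 755.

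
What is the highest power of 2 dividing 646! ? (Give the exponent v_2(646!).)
v_2(646!) = 642

Legendre's formula: v_p(n!) = Σ_{k ≥ 1} ⌊n / p^k⌋. For p = 2, n = 646, the terms are:
  ⌊646/2^1⌋ = ⌊646/2⌋ = 323
  ⌊646/2^2⌋ = ⌊646/4⌋ = 161
  ⌊646/2^3⌋ = ⌊646/8⌋ = 80
  ⌊646/2^4⌋ = ⌊646/16⌋ = 40
  ⌊646/2^5⌋ = ⌊646/32⌋ = 20
  ⌊646/2^6⌋ = ⌊646/64⌋ = 10
  ⌊646/2^7⌋ = ⌊646/128⌋ = 5
  ⌊646/2^8⌋ = ⌊646/256⌋ = 2
  ⌊646/2^9⌋ = ⌊646/512⌋ = 1
(the next term ⌊646/2^10⌋ = 0, terminating the sum). Summing: v_2(646!) = 323 + 161 + 80 + 40 + 20 + 10 + 5 + 2 + 1 = 642.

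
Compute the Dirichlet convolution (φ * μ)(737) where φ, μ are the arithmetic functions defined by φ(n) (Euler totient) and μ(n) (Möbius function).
(φ * μ)(737) = 585

Divisors of 737: [1, 11, 67, 737]. For each d | 737:
  d = 1: φ(1) · μ(737/1) = 1 · 1 = 1
  d = 11: φ(11) · μ(737/11) = 10 · -1 = -10
  d = 67: φ(67) · μ(737/67) = 66 · -1 = -66
  d = 737: φ(737) · μ(737/737) = 660 · 1 = 660
Summing: (φ * μ)(737) = 1 + -10 + -66 + 660 = 585.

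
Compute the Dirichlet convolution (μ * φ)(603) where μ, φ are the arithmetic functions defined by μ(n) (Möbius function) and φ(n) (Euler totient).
(μ * φ)(603) = 260

Divisors of 603: [1, 3, 9, 67, 201, 603]. For each d | 603:
  d = 1: μ(1) · φ(603/1) = 1 · 396 = 396
  d = 3: μ(3) · φ(603/3) = -1 · 132 = -132
  d = 9: μ(9) · φ(603/9) = 0 · 66 = 0
  d = 67: μ(67) · φ(603/67) = -1 · 6 = -6
  d = 201: μ(201) · φ(603/201) = 1 · 2 = 2
  d = 603: μ(603) · φ(603/603) = 0 · 1 = 0
Summing: (μ * φ)(603) = 396 + -132 + 0 + -6 + 2 + 0 = 260.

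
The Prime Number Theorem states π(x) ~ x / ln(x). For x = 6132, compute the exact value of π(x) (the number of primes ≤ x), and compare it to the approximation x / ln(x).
π(6132) = 799;  x/ln(x) ≈ 703.11;  relative error ≈ 12.00%.

Directly count primes up to 6132: π(6132) = 799. The PNT approximation gives 6132/ln(6132) ≈ 6132/8.72128 ≈ 703.11. Relative error (π(x) − x/ln(x)) / π(x) ≈ 12.00%; the approximation is known to undercount slightly (Li(x) is a better estimate).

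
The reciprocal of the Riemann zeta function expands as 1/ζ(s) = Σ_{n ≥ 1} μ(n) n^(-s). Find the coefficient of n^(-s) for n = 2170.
μ(2170) = 1

Factor n = 2170 = 2 · 5 · 7 · 31. μ(n) = 0 if any exponent ≥ 2 (not squarefree); otherwise μ(n) = (−1)^{ω(n)} where ω(n) is the number of distinct prime factors. Applying: μ(2170) = 1.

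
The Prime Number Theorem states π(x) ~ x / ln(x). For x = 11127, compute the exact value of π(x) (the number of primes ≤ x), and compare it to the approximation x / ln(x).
π(11127) = 1348;  x/ln(x) ≈ 1194.25;  relative error ≈ 11.41%.

Directly count primes up to 11127: π(11127) = 1348. The PNT approximation gives 11127/ln(11127) ≈ 11127/9.31713 ≈ 1194.25. Relative error (π(x) − x/ln(x)) / π(x) ≈ 11.41%; the approximation is known to undercount slightly (Li(x) is a better estimate).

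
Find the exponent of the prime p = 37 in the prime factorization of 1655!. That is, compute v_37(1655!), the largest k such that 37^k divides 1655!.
v_37(1655!) = 45

Legendre's formula: v_p(n!) = Σ_{k ≥ 1} ⌊n / p^k⌋. For p = 37, n = 1655, the terms are:
  ⌊1655/37^1⌋ = ⌊1655/37⌋ = 44
  ⌊1655/37^2⌋ = ⌊1655/1369⌋ = 1
(the next term ⌊1655/37^3⌋ = 0, terminating the sum). Summing: v_37(1655!) = 44 + 1 = 45.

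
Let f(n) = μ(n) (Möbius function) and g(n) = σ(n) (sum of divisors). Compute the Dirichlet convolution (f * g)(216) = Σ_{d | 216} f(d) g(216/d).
(μ * σ)(216) = 216

Divisors of 216: [1, 2, 3, 4, 6, 8, 9, 12, 18, 24, 27, 36, 54, 72, 108, 216]. For each d | 216:
  d = 1: μ(1) · σ(216/1) = 1 · 600 = 600
  d = 2: μ(2) · σ(216/2) = -1 · 280 = -280
  d = 3: μ(3) · σ(216/3) = -1 · 195 = -195
  d = 4: μ(4) · σ(216/4) = 0 · 120 = 0
  d = 6: μ(6) · σ(216/6) = 1 · 91 = 91
  d = 8: μ(8) · σ(216/8) = 0 · 40 = 0
  d = 9: μ(9) · σ(216/9) = 0 · 60 = 0
  d = 12: μ(12) · σ(216/12) = 0 · 39 = 0
  d = 18: μ(18) · σ(216/18) = 0 · 28 = 0
  d = 24: μ(24) · σ(216/24) = 0 · 13 = 0
  d = 27: μ(27) · σ(216/27) = 0 · 15 = 0
  d = 36: μ(36) · σ(216/36) = 0 · 12 = 0
  d = 54: μ(54) · σ(216/54) = 0 · 7 = 0
  d = 72: μ(72) · σ(216/72) = 0 · 4 = 0
  d = 108: μ(108) · σ(216/108) = 0 · 3 = 0
  d = 216: μ(216) · σ(216/216) = 0 · 1 = 0
Summing: (μ * σ)(216) = 600 + -280 + -195 + 0 + 91 + 0 + 0 + 0 + 0 + 0 + 0 + 0 + 0 + 0 + 0 + 0 = 216.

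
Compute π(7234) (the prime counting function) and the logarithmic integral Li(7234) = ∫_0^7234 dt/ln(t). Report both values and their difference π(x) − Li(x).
π(7234) = 924;  Li(7234) ≈ 940.71;  π(x) − Li(x) ≈ -16.71.

Direct count of primes ≤ 7234 gives π(7234) = 924. Numerical evaluation of the logarithmic integral gives Li(7234) ≈ 940.71. The difference π(x) − Li(x) ≈ -16.71 is typically negative for small/moderate x (Li(x) overestimates), though Littlewood's theorem shows this sign changes infinitely often.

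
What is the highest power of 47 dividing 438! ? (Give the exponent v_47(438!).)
v_47(438!) = 9

Legendre's formula: v_p(n!) = Σ_{k ≥ 1} ⌊n / p^k⌋. For p = 47, n = 438, the terms are:
  ⌊438/47^1⌋ = ⌊438/47⌋ = 9
(the next term ⌊438/47^2⌋ = 0, terminating the sum). Summing: v_47(438!) = 9 = 9.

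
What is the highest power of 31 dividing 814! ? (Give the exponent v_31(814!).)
v_31(814!) = 26

Legendre's formula: v_p(n!) = Σ_{k ≥ 1} ⌊n / p^k⌋. For p = 31, n = 814, the terms are:
  ⌊814/31^1⌋ = ⌊814/31⌋ = 26
(the next term ⌊814/31^2⌋ = 0, terminating the sum). Summing: v_31(814!) = 26 = 26.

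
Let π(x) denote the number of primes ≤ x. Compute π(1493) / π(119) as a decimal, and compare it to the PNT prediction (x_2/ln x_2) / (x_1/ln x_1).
π(1493)/π(119) = 238/30 ≈ 7.9333;  PNT prediction ≈ 8.2041.

π(119) = 30 and π(1493) = 238, so π(1493)/π(119) ≈ 7.9333. The PNT-predicted ratio is (1493/ln(1493)) / (119/ln(119)) ≈ 8.2041. The two agree to within a few percent, as expected.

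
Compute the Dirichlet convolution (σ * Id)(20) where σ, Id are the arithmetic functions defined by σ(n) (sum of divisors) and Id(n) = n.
(σ * Id)(20) = 187

Divisors of 20: [1, 2, 4, 5, 10, 20]. For each d | 20:
  d = 1: σ(1) · Id(20/1) = 1 · 20 = 20
  d = 2: σ(2) · Id(20/2) = 3 · 10 = 30
  d = 4: σ(4) · Id(20/4) = 7 · 5 = 35
  d = 5: σ(5) · Id(20/5) = 6 · 4 = 24
  d = 10: σ(10) · Id(20/10) = 18 · 2 = 36
  d = 20: σ(20) · Id(20/20) = 42 · 1 = 42
Summing: (σ * Id)(20) = 20 + 30 + 35 + 24 + 36 + 42 = 187.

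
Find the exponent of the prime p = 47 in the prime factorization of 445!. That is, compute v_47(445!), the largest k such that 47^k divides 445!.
v_47(445!) = 9

Legendre's formula: v_p(n!) = Σ_{k ≥ 1} ⌊n / p^k⌋. For p = 47, n = 445, the terms are:
  ⌊445/47^1⌋ = ⌊445/47⌋ = 9
(the next term ⌊445/47^2⌋ = 0, terminating the sum). Summing: v_47(445!) = 9 = 9.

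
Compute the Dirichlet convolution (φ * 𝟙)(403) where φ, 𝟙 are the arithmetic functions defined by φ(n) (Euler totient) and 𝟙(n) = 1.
(φ * 𝟙)(403) = 403

Divisors of 403: [1, 13, 31, 403]. For each d | 403:
  d = 1: φ(1) · 𝟙(403/1) = 1 · 1 = 1
  d = 13: φ(13) · 𝟙(403/13) = 12 · 1 = 12
  d = 31: φ(31) · 𝟙(403/31) = 30 · 1 = 30
  d = 403: φ(403) · 𝟙(403/403) = 360 · 1 = 360
Summing: (φ * 𝟙)(403) = 1 + 12 + 30 + 360 = 403.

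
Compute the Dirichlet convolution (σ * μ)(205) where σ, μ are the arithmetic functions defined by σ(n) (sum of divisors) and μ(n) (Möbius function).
(σ * μ)(205) = 205

Divisors of 205: [1, 5, 41, 205]. For each d | 205:
  d = 1: σ(1) · μ(205/1) = 1 · 1 = 1
  d = 5: σ(5) · μ(205/5) = 6 · -1 = -6
  d = 41: σ(41) · μ(205/41) = 42 · -1 = -42
  d = 205: σ(205) · μ(205/205) = 252 · 1 = 252
Summing: (σ * μ)(205) = 1 + -6 + -42 + 252 = 205.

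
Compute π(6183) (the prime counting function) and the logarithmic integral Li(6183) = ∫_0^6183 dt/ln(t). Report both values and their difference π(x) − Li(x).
π(6183) = 804;  Li(6183) ≈ 821.41;  π(x) − Li(x) ≈ -17.41.

Direct count of primes ≤ 6183 gives π(6183) = 804. Numerical evaluation of the logarithmic integral gives Li(6183) ≈ 821.41. The difference π(x) − Li(x) ≈ -17.41 is typically negative for small/moderate x (Li(x) overestimates), though Littlewood's theorem shows this sign changes infinitely often.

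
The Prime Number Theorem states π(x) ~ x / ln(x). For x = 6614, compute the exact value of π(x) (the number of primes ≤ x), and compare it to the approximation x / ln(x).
π(6614) = 854;  x/ln(x) ≈ 751.85;  relative error ≈ 11.96%.

Directly count primes up to 6614: π(6614) = 854. The PNT approximation gives 6614/ln(6614) ≈ 6614/8.79694 ≈ 751.85. Relative error (π(x) − x/ln(x)) / π(x) ≈ 11.96%; the approximation is known to undercount slightly (Li(x) is a better estimate).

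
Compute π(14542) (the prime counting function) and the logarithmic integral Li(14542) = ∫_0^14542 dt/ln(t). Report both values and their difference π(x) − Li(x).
π(14542) = 1702;  Li(14542) ≈ 1728.92;  π(x) − Li(x) ≈ -26.92.

Direct count of primes ≤ 14542 gives π(14542) = 1702. Numerical evaluation of the logarithmic integral gives Li(14542) ≈ 1728.92. The difference π(x) − Li(x) ≈ -26.92 is typically negative for small/moderate x (Li(x) overestimates), though Littlewood's theorem shows this sign changes infinitely often.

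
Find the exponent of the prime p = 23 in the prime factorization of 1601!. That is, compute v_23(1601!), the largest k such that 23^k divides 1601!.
v_23(1601!) = 72

Legendre's formula: v_p(n!) = Σ_{k ≥ 1} ⌊n / p^k⌋. For p = 23, n = 1601, the terms are:
  ⌊1601/23^1⌋ = ⌊1601/23⌋ = 69
  ⌊1601/23^2⌋ = ⌊1601/529⌋ = 3
(the next term ⌊1601/23^3⌋ = 0, terminating the sum). Summing: v_23(1601!) = 69 + 3 = 72.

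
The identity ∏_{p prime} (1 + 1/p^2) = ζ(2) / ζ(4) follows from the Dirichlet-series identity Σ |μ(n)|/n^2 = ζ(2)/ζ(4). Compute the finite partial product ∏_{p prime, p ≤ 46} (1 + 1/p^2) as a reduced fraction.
∏ = 783023736407200000000/517444490765057062977

The primes p ≤ 46 are [2, 3, 5, 7, 11, 13, 17, 19, 23, 29, 31, 37, 41, 43]. For each, (1 + 1/p^2) = (p^2 + 1)/p^2. Multiplying these fractions over p ∈ [2, 3, 5, 7, 11, 13, 17, 19, 23, 29, 31, 37, 41, 43] gives 783023736407200000000/517444490765057062977. (In the limit P → ∞ this tends to ζ(2)/ζ(4).)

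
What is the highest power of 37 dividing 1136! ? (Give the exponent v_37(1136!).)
v_37(1136!) = 30

Legendre's formula: v_p(n!) = Σ_{k ≥ 1} ⌊n / p^k⌋. For p = 37, n = 1136, the terms are:
  ⌊1136/37^1⌋ = ⌊1136/37⌋ = 30
(the next term ⌊1136/37^2⌋ = 0, terminating the sum). Summing: v_37(1136!) = 30 = 30.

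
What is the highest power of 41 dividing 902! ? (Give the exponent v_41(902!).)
v_41(902!) = 22

Legendre's formula: v_p(n!) = Σ_{k ≥ 1} ⌊n / p^k⌋. For p = 41, n = 902, the terms are:
  ⌊902/41^1⌋ = ⌊902/41⌋ = 22
(the next term ⌊902/41^2⌋ = 0, terminating the sum). Summing: v_41(902!) = 22 = 22.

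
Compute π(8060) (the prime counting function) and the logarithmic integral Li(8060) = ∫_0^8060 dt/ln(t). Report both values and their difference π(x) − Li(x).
π(8060) = 1013;  Li(8060) ≈ 1033.09;  π(x) − Li(x) ≈ -20.09.

Direct count of primes ≤ 8060 gives π(8060) = 1013. Numerical evaluation of the logarithmic integral gives Li(8060) ≈ 1033.09. The difference π(x) − Li(x) ≈ -20.09 is typically negative for small/moderate x (Li(x) overestimates), though Littlewood's theorem shows this sign changes infinitely often.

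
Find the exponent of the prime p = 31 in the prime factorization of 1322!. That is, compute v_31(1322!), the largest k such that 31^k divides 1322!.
v_31(1322!) = 43

Legendre's formula: v_p(n!) = Σ_{k ≥ 1} ⌊n / p^k⌋. For p = 31, n = 1322, the terms are:
  ⌊1322/31^1⌋ = ⌊1322/31⌋ = 42
  ⌊1322/31^2⌋ = ⌊1322/961⌋ = 1
(the next term ⌊1322/31^3⌋ = 0, terminating the sum). Summing: v_31(1322!) = 42 + 1 = 43.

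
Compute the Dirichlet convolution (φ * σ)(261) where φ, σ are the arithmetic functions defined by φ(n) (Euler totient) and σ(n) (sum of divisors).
(φ * σ)(261) = 1566

Divisors of 261: [1, 3, 9, 29, 87, 261]. For each d | 261:
  d = 1: φ(1) · σ(261/1) = 1 · 390 = 390
  d = 3: φ(3) · σ(261/3) = 2 · 120 = 240
  d = 9: φ(9) · σ(261/9) = 6 · 30 = 180
  d = 29: φ(29) · σ(261/29) = 28 · 13 = 364
  d = 87: φ(87) · σ(261/87) = 56 · 4 = 224
  d = 261: φ(261) · σ(261/261) = 168 · 1 = 168
Summing: (φ * σ)(261) = 390 + 240 + 180 + 364 + 224 + 168 = 1566.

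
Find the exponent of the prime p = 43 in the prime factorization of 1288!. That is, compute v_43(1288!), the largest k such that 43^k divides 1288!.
v_43(1288!) = 29

Legendre's formula: v_p(n!) = Σ_{k ≥ 1} ⌊n / p^k⌋. For p = 43, n = 1288, the terms are:
  ⌊1288/43^1⌋ = ⌊1288/43⌋ = 29
(the next term ⌊1288/43^2⌋ = 0, terminating the sum). Summing: v_43(1288!) = 29 = 29.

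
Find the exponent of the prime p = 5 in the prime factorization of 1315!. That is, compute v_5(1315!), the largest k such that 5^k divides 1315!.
v_5(1315!) = 327

Legendre's formula: v_p(n!) = Σ_{k ≥ 1} ⌊n / p^k⌋. For p = 5, n = 1315, the terms are:
  ⌊1315/5^1⌋ = ⌊1315/5⌋ = 263
  ⌊1315/5^2⌋ = ⌊1315/25⌋ = 52
  ⌊1315/5^3⌋ = ⌊1315/125⌋ = 10
  ⌊1315/5^4⌋ = ⌊1315/625⌋ = 2
(the next term ⌊1315/5^5⌋ = 0, terminating the sum). Summing: v_5(1315!) = 263 + 52 + 10 + 2 = 327.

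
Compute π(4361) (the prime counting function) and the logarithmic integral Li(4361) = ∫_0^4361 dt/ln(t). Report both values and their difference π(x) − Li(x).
π(4361) = 595;  Li(4361) ≈ 608.66;  π(x) − Li(x) ≈ -13.66.

Direct count of primes ≤ 4361 gives π(4361) = 595. Numerical evaluation of the logarithmic integral gives Li(4361) ≈ 608.66. The difference π(x) − Li(x) ≈ -13.66 is typically negative for small/moderate x (Li(x) overestimates), though Littlewood's theorem shows this sign changes infinitely often.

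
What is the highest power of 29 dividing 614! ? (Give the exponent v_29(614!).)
v_29(614!) = 21

Legendre's formula: v_p(n!) = Σ_{k ≥ 1} ⌊n / p^k⌋. For p = 29, n = 614, the terms are:
  ⌊614/29^1⌋ = ⌊614/29⌋ = 21
(the next term ⌊614/29^2⌋ = 0, terminating the sum). Summing: v_29(614!) = 21 = 21.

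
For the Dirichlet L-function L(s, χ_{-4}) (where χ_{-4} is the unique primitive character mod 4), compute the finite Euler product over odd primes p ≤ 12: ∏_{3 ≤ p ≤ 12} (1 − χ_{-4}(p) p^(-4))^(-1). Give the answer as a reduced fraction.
∏ = 593207566875/599860952704

The odd primes p ≤ 12 are [3, 5, 7, 11]. For each, χ(p) = 1 if p ≡ 1 mod 4, χ(p) = −1 if p ≡ 3 mod 4. Taking (1 − χ(p)/p^4)^(-1) = p^4/(p^4 − χ(p)): (1 − (-1)/3^4)^(-1) · (1 − (1)/5^4)^(-1) · (1 − (-1)/7^4)^(-1) · (1 − (-1)/11^4)^(-1) = 593207566875/599860952704.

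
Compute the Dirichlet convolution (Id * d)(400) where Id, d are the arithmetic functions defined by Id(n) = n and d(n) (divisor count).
(Id * d)(400) = 2166

Divisors of 400: [1, 2, 4, 5, 8, 10, 16, 20, 25, 40, 50, 80, 100, 200, 400]. For each d | 400:
  d = 1: Id(1) · d(400/1) = 1 · 15 = 15
  d = 2: Id(2) · d(400/2) = 2 · 12 = 24
  d = 4: Id(4) · d(400/4) = 4 · 9 = 36
  d = 5: Id(5) · d(400/5) = 5 · 10 = 50
  d = 8: Id(8) · d(400/8) = 8 · 6 = 48
  d = 10: Id(10) · d(400/10) = 10 · 8 = 80
  d = 16: Id(16) · d(400/16) = 16 · 3 = 48
  d = 20: Id(20) · d(400/20) = 20 · 6 = 120
  d = 25: Id(25) · d(400/25) = 25 · 5 = 125
  d = 40: Id(40) · d(400/40) = 40 · 4 = 160
  d = 50: Id(50) · d(400/50) = 50 · 4 = 200
  d = 80: Id(80) · d(400/80) = 80 · 2 = 160
  d = 100: Id(100) · d(400/100) = 100 · 3 = 300
  d = 200: Id(200) · d(400/200) = 200 · 2 = 400
  d = 400: Id(400) · d(400/400) = 400 · 1 = 400
Summing: (Id * d)(400) = 15 + 24 + 36 + 50 + 48 + 80 + 48 + 120 + 125 + 160 + 200 + 160 + 300 + 400 + 400 = 2166.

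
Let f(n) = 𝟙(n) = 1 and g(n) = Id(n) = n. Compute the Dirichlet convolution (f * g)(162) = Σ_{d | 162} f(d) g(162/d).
(𝟙 * Id)(162) = 363

Divisors of 162: [1, 2, 3, 6, 9, 18, 27, 54, 81, 162]. For each d | 162:
  d = 1: 𝟙(1) · Id(162/1) = 1 · 162 = 162
  d = 2: 𝟙(2) · Id(162/2) = 1 · 81 = 81
  d = 3: 𝟙(3) · Id(162/3) = 1 · 54 = 54
  d = 6: 𝟙(6) · Id(162/6) = 1 · 27 = 27
  d = 9: 𝟙(9) · Id(162/9) = 1 · 18 = 18
  d = 18: 𝟙(18) · Id(162/18) = 1 · 9 = 9
  d = 27: 𝟙(27) · Id(162/27) = 1 · 6 = 6
  d = 54: 𝟙(54) · Id(162/54) = 1 · 3 = 3
  d = 81: 𝟙(81) · Id(162/81) = 1 · 2 = 2
  d = 162: 𝟙(162) · Id(162/162) = 1 · 1 = 1
Summing: (𝟙 * Id)(162) = 162 + 81 + 54 + 27 + 18 + 9 + 6 + 3 + 2 + 1 = 363.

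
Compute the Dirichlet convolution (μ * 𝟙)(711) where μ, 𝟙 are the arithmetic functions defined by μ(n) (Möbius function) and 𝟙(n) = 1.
(μ * 𝟙)(711) = 0

Divisors of 711: [1, 3, 9, 79, 237, 711]. For each d | 711:
  d = 1: μ(1) · 𝟙(711/1) = 1 · 1 = 1
  d = 3: μ(3) · 𝟙(711/3) = -1 · 1 = -1
  d = 9: μ(9) · 𝟙(711/9) = 0 · 1 = 0
  d = 79: μ(79) · 𝟙(711/79) = -1 · 1 = -1
  d = 237: μ(237) · 𝟙(711/237) = 1 · 1 = 1
  d = 711: μ(711) · 𝟙(711/711) = 0 · 1 = 0
Summing: (μ * 𝟙)(711) = 1 + -1 + 0 + -1 + 1 + 0 = 0.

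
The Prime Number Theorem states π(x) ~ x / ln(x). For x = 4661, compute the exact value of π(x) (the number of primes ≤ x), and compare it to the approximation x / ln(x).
π(4661) = 630;  x/ln(x) ≈ 551.79;  relative error ≈ 12.41%.

Directly count primes up to 4661: π(4661) = 630. The PNT approximation gives 4661/ln(4661) ≈ 4661/8.44699 ≈ 551.79. Relative error (π(x) − x/ln(x)) / π(x) ≈ 12.41%; the approximation is known to undercount slightly (Li(x) is a better estimate).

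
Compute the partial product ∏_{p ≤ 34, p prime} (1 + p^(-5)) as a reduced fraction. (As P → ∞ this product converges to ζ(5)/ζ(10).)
∏ = 63844361159480726970812326794206836752384/61631932954678205462623400894081119262815

The primes p ≤ 34 are [2, 3, 5, 7, 11, 13, 17, 19, 23, 29, 31]. For each, (1 + 1/p^5) = (p^5 + 1)/p^5. Multiplying these fractions over p ∈ [2, 3, 5, 7, 11, 13, 17, 19, 23, 29, 31] gives 63844361159480726970812326794206836752384/61631932954678205462623400894081119262815. (In the limit P → ∞ this tends to ζ(5)/ζ(10).)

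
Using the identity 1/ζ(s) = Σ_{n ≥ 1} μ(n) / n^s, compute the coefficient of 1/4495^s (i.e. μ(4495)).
μ(4495) = -1

Factor n = 4495 = 5 · 29 · 31. μ(n) = 0 if any exponent ≥ 2 (not squarefree); otherwise μ(n) = (−1)^{ω(n)} where ω(n) is the number of distinct prime factors. Applying: μ(4495) = -1.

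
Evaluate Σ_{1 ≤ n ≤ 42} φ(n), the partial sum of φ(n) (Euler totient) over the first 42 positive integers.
Σ_{n ≤ 42} φ(n) = 542

Compute φ(n) for each 1 ≤ n ≤ 42: φ(1) = 1, φ(2) = 1, φ(3) = 2, φ(4) = 2, φ(5) = 4, φ(6) = 2, φ(7) = 6, φ(8) = 4, φ(9) = 6, φ(10) = 4, φ(11) = 10, φ(12) = 4, φ(13) = 12, φ(14) = 6, φ(15) = 8, φ(16) = 8, φ(17) = 16, φ(18) = 6, φ(19) = 18, φ(20) = 8, φ(21) = 12, φ(22) = 10, φ(23) = 22, φ(24) = 8, φ(25) = 20, φ(26) = 12, φ(27) = 18, φ(28) = 12, φ(29) = 28, φ(30) = 8, φ(31) = 30, φ(32) = 16, φ(33) = 20, φ(34) = 16, φ(35) = 24, φ(36) = 12, φ(37) = 36, φ(38) = 18, φ(39) = 24, φ(40) = 16, φ(41) = 40, φ(42) = 12. Summing all 42 values: 542. (Average order: Σ_{n ≤ x} φ(n) ~ (3/π²) x². For x = 42, (3/π²)·42² ≈ 536.19.)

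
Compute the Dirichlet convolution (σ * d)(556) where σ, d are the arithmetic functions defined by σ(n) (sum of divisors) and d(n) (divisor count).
(σ * d)(556) = 2272

Divisors of 556: [1, 2, 4, 139, 278, 556]. For each d | 556:
  d = 1: σ(1) · d(556/1) = 1 · 6 = 6
  d = 2: σ(2) · d(556/2) = 3 · 4 = 12
  d = 4: σ(4) · d(556/4) = 7 · 2 = 14
  d = 139: σ(139) · d(556/139) = 140 · 3 = 420
  d = 278: σ(278) · d(556/278) = 420 · 2 = 840
  d = 556: σ(556) · d(556/556) = 980 · 1 = 980
Summing: (σ * d)(556) = 6 + 12 + 14 + 420 + 840 + 980 = 2272.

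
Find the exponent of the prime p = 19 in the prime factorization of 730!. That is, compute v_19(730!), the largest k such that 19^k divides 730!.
v_19(730!) = 40

Legendre's formula: v_p(n!) = Σ_{k ≥ 1} ⌊n / p^k⌋. For p = 19, n = 730, the terms are:
  ⌊730/19^1⌋ = ⌊730/19⌋ = 38
  ⌊730/19^2⌋ = ⌊730/361⌋ = 2
(the next term ⌊730/19^3⌋ = 0, terminating the sum). Summing: v_19(730!) = 38 + 2 = 40.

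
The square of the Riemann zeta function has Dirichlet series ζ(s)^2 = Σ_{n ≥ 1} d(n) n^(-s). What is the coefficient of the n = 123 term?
d(123) = 4

ζ(s)^2 = (Σ 1/m^s)(Σ 1/k^s). The coefficient of 1/n^s in the product is the number of ordered pairs (m, k) with mk = n, which equals d(n). For n = 123, divisors are [1, 3, 41, 123], so d(123) = 4.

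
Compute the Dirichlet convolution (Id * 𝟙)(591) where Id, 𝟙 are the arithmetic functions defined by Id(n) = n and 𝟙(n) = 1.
(Id * 𝟙)(591) = 792

Divisors of 591: [1, 3, 197, 591]. For each d | 591:
  d = 1: Id(1) · 𝟙(591/1) = 1 · 1 = 1
  d = 3: Id(3) · 𝟙(591/3) = 3 · 1 = 3
  d = 197: Id(197) · 𝟙(591/197) = 197 · 1 = 197
  d = 591: Id(591) · 𝟙(591/591) = 591 · 1 = 591
Summing: (Id * 𝟙)(591) = 1 + 3 + 197 + 591 = 792.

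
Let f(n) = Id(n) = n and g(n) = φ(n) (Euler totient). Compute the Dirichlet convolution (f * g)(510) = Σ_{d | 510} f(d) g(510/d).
(Id * φ)(510) = 4455

Divisors of 510: [1, 2, 3, 5, 6, 10, 15, 17, 30, 34, 51, 85, 102, 170, 255, 510]. For each d | 510:
  d = 1: Id(1) · φ(510/1) = 1 · 128 = 128
  d = 2: Id(2) · φ(510/2) = 2 · 128 = 256
  d = 3: Id(3) · φ(510/3) = 3 · 64 = 192
  d = 5: Id(5) · φ(510/5) = 5 · 32 = 160
  d = 6: Id(6) · φ(510/6) = 6 · 64 = 384
  d = 10: Id(10) · φ(510/10) = 10 · 32 = 320
  d = 15: Id(15) · φ(510/15) = 15 · 16 = 240
  d = 17: Id(17) · φ(510/17) = 17 · 8 = 136
  d = 30: Id(30) · φ(510/30) = 30 · 16 = 480
  d = 34: Id(34) · φ(510/34) = 34 · 8 = 272
  d = 51: Id(51) · φ(510/51) = 51 · 4 = 204
  d = 85: Id(85) · φ(510/85) = 85 · 2 = 170
  d = 102: Id(102) · φ(510/102) = 102 · 4 = 408
  d = 170: Id(170) · φ(510/170) = 170 · 2 = 340
  d = 255: Id(255) · φ(510/255) = 255 · 1 = 255
  d = 510: Id(510) · φ(510/510) = 510 · 1 = 510
Summing: (Id * φ)(510) = 128 + 256 + 192 + 160 + 384 + 320 + 240 + 136 + 480 + 272 + 204 + 170 + 408 + 340 + 255 + 510 = 4455.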